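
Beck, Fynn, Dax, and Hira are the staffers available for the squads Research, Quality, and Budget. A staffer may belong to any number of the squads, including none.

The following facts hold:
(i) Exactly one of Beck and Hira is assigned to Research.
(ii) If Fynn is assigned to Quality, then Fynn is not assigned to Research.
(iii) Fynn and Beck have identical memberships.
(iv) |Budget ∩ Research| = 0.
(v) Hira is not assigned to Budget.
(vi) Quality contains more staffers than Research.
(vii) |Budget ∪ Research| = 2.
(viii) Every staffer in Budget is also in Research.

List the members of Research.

Research = {Dax, Hira}

From (v): Hira ∉ Budget.
Suppose Beck ∈ Research: no assignment then satisfies all the clues, so Beck ∉ Research.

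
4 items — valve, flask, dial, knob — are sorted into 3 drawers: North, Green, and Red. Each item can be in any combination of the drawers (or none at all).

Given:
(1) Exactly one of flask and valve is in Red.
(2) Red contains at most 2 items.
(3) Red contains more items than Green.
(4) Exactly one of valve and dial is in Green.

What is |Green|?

1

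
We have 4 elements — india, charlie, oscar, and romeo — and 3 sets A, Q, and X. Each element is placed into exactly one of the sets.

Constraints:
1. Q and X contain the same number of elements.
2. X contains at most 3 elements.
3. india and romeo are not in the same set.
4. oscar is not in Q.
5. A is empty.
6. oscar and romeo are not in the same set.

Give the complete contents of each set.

A = {}; Q = {charlie, romeo}; X = {india, oscar}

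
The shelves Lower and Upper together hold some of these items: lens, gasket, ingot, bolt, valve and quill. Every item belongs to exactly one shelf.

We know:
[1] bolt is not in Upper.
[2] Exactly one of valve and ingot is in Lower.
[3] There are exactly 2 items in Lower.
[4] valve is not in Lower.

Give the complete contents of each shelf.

From (1): bolt ∉ Upper.
From (4): valve ∉ Lower.
(2) (exactly one): ingot ∈ Lower.
Only one shelf left: bolt ∈ Lower.
Only one shelf left: valve ∈ Upper.
(3): Lower already has 2, so the rest are out.
Only one shelf left: lens ∈ Upper.
Only one shelf left: gasket ∈ Upper.
Only one shelf left: quill ∈ Upper.

Lower = {bolt, ingot}; Upper = {gasket, lens, quill, valve}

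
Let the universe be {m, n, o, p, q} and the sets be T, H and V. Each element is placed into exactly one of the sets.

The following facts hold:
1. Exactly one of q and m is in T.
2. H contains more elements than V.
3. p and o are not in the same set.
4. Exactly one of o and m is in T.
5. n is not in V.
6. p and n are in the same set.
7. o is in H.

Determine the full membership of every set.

From (5): n ∉ V.
From (7): o ∈ H.
(3): p ∉ H.
(4) (exactly one): m ∈ T.
(6): n matches p: n ∉ H.
(6): p matches n: p ∉ V.
Only one set left: n ∈ T.
Only one set left: p ∈ T.
(1) (exactly one): q ∉ T.
Suppose q ∉ H: no assignment then satisfies all the clues, so q ∈ H.

T = {m, n, p}; H = {o, q}; V = {}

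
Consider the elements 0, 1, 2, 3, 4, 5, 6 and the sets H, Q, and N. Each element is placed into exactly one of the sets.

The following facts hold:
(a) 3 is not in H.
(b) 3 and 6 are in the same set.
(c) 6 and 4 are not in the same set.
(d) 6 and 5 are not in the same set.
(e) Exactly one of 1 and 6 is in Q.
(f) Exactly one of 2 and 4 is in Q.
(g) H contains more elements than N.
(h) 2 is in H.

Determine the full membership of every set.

H = {0, 2, 5}; Q = {1, 4}; N = {3, 6}

From (a): 3 ∉ H.
From (h): 2 ∈ H.
(b): 6 matches 3: 6 ∉ H.
(f) (exactly one): 4 ∈ Q.
(c): 6 ∉ Q.
(e) (exactly one): 1 ∈ Q.
Only one set left: 6 ∈ N.
(b): 3 matches 6: 3 ∉ Q.
(b): 3 matches 6: 3 ∈ N.
(d): 5 ∉ N.
Suppose 0 ∉ H: no assignment then satisfies all the clues, so 0 ∈ H.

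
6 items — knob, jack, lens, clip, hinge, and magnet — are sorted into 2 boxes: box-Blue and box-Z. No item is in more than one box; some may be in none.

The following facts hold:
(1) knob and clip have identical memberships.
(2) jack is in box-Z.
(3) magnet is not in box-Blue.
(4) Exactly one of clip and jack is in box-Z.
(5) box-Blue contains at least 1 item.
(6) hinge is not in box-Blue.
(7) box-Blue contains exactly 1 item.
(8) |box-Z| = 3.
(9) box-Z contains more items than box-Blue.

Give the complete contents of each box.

box-Blue = {lens}; box-Z = {hinge, jack, magnet}

From (2): jack ∈ box-Z.
From (3): magnet ∉ box-Blue.
From (6): hinge ∉ box-Blue.
(4) (exactly one): clip ∉ box-Z.
(1): knob matches clip: knob ∉ box-Z.
Suppose knob ∈ box-Blue: no assignment then satisfies all the clues, so knob ∉ box-Blue.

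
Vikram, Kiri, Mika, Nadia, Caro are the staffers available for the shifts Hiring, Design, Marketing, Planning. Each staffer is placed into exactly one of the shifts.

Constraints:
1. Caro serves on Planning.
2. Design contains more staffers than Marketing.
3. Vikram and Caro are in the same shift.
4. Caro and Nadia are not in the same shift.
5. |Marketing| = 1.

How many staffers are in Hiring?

0

From (1): Caro ∈ Planning.
(3): Vikram matches Caro: Vikram ∉ Hiring.
(3): Vikram matches Caro: Vikram ∉ Design.
(3): Vikram matches Caro: Vikram ∉ Marketing.
(3): Vikram matches Caro: Vikram ∈ Planning.
(4): Nadia ∉ Planning.
Suppose Kiri ∈ Hiring: no assignment then satisfies all the clues, so Kiri ∉ Hiring.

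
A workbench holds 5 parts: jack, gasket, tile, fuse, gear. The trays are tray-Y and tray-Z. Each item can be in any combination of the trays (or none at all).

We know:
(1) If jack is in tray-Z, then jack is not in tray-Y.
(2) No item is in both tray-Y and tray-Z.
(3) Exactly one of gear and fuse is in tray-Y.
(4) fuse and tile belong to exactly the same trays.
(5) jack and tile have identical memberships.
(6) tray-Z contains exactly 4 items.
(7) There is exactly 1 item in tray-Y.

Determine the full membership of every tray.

tray-Y = {gear}; tray-Z = {fuse, gasket, jack, tile}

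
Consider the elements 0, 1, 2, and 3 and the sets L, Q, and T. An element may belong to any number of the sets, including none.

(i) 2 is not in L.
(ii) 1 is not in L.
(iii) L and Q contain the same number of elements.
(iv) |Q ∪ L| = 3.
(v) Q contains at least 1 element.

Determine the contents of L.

L = {0, 3}

From (i): 2 ∉ L.
From (ii): 1 ∉ L.
Suppose 0 ∉ L: no assignment then satisfies all the clues, so 0 ∈ L.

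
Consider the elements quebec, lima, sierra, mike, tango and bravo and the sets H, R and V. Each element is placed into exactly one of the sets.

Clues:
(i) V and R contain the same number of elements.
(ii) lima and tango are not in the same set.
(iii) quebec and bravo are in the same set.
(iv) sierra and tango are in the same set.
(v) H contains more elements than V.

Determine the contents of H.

H = {bravo, quebec, sierra, tango}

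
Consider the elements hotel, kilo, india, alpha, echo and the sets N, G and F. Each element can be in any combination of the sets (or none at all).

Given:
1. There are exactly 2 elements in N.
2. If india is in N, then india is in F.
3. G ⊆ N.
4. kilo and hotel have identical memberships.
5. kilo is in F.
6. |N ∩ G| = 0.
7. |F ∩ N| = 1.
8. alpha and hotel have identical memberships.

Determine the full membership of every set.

N = {echo, india}; G = {}; F = {alpha, hotel, india, kilo}

From (5): kilo ∈ F.
(4): hotel matches kilo: hotel ∈ F.
(8): alpha matches hotel: alpha ∈ F.
Suppose hotel ∈ N: no assignment then satisfies all the clues, so hotel ∉ N.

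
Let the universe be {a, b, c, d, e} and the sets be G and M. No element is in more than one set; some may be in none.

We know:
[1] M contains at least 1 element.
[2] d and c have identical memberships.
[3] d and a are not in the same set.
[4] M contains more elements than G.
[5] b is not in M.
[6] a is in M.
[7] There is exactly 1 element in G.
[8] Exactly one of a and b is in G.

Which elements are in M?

From (5): b ∉ M.
From (6): a ∈ M.
(3): d ∉ M.
(8) (exactly one): b ∈ G.
(2): c matches d: c ∉ M.
(7): G already has 1, so the rest are out.
Suppose e ∉ M: no assignment then satisfies all the clues, so e ∈ M.

M = {a, e}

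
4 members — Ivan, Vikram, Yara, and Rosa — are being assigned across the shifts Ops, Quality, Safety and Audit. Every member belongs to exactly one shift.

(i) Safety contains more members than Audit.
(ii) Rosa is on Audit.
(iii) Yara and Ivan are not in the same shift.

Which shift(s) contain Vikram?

Vikram: Safety

From (ii): Rosa ∈ Audit.
Suppose Vikram ∈ Ops: no assignment then satisfies all the clues, so Vikram ∉ Ops.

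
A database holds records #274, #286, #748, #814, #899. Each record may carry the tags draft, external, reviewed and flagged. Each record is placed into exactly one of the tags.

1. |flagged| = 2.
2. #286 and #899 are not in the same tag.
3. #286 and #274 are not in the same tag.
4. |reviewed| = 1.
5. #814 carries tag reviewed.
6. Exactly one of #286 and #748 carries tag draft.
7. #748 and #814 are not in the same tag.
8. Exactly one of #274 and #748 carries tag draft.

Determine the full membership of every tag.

draft = {#748}; external = {#286}; reviewed = {#814}; flagged = {#274, #899}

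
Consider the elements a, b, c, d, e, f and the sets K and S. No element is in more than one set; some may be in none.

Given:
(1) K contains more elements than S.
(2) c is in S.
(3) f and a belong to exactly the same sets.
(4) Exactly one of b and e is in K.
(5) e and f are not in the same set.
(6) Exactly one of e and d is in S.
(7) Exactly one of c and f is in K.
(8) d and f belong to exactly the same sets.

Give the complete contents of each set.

From (2): c ∈ S.
(7) (exactly one): f ∈ K.
(8): d matches f: d ∈ K.
(3): a matches f: a ∈ K.
(5): e ∉ K.
(6) (exactly one): e ∈ S.
(4) (exactly one): b ∈ K.

K = {a, b, d, f}; S = {c, e}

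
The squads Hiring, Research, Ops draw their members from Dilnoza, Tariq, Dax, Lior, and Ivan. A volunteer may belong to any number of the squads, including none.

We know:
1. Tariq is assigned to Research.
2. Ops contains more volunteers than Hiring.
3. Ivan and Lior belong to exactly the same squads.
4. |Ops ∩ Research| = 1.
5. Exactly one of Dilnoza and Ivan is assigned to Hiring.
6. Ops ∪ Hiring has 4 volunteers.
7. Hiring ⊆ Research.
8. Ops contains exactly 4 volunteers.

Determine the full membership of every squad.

Hiring = {Dilnoza}; Research = {Dilnoza, Tariq}; Ops = {Dax, Dilnoza, Ivan, Lior}

From (1): Tariq ∈ Research.
Suppose Dilnoza ∉ Hiring: no assignment then satisfies all the clues, so Dilnoza ∈ Hiring.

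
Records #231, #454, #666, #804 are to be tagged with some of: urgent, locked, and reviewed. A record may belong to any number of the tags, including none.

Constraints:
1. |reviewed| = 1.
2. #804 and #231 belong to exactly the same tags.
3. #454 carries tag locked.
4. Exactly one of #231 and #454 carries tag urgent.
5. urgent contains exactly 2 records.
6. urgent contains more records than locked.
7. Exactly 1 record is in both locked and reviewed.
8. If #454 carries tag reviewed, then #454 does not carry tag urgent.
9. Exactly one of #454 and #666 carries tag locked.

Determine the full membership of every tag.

urgent = {#231, #804}; locked = {#454}; reviewed = {#454}

From (3): #454 ∈ locked.
(9) (exactly one): #666 ∉ locked.
Suppose #231 ∉ urgent: no assignment then satisfies all the clues, so #231 ∈ urgent.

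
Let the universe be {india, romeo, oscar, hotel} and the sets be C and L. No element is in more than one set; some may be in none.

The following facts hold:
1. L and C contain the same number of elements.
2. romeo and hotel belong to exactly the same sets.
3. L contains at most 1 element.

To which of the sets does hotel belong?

hotel: none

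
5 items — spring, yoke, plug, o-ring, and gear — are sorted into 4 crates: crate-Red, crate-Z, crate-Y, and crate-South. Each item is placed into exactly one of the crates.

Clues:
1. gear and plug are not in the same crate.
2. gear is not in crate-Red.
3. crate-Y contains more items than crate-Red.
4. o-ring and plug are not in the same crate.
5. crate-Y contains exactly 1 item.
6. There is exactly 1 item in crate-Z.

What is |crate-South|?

3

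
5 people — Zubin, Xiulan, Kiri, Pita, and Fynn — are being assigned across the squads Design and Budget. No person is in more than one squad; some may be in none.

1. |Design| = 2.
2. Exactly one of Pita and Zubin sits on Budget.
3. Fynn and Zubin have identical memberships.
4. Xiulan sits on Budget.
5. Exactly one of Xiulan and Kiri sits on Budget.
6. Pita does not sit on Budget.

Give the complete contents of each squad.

From (4): Xiulan ∈ Budget.
From (6): Pita ∉ Budget.
(2) (exactly one): Zubin ∈ Budget.
(3): Fynn matches Zubin: Fynn ∉ Design.
(3): Fynn matches Zubin: Fynn ∈ Budget.
(5) (exactly one): Kiri ∉ Budget.
(1): only 2 candidates remain for Design, so all are in.

Design = {Kiri, Pita}; Budget = {Fynn, Xiulan, Zubin}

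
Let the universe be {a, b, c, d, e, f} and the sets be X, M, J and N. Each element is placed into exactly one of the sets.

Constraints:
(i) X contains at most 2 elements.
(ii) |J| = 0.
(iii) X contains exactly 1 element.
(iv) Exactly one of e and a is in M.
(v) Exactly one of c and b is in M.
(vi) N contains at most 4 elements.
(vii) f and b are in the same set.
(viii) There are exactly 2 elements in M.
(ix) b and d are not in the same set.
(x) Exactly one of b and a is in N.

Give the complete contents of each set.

X = {d}; M = {a, c}; J = {}; N = {b, e, f}

(ii): J already has 0, so the rest are out.
Suppose a ∈ X: no assignment then satisfies all the clues, so a ∉ X.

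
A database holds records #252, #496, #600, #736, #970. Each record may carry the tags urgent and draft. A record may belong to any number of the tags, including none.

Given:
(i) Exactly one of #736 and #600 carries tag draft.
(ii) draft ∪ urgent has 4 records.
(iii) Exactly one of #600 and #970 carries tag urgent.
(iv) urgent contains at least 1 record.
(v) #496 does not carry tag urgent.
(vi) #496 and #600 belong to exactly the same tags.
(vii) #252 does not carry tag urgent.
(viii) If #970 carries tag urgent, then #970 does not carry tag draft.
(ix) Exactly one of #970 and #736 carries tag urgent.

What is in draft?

draft = {#252, #496, #600}

From (v): #496 ∉ urgent.
From (vii): #252 ∉ urgent.
(vi): #600 matches #496: #600 ∉ urgent.
(iii) (exactly one): #970 ∈ urgent.
(viii): #970 ∉ draft.
(ix) (exactly one): #736 ∉ urgent.
Suppose #252 ∉ draft: no assignment then satisfies all the clues, so #252 ∈ draft.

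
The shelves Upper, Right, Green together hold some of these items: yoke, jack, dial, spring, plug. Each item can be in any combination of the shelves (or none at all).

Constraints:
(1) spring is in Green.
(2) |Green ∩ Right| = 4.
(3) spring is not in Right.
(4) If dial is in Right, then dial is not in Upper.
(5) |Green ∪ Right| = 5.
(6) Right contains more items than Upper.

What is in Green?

Green = {dial, jack, plug, spring, yoke}

From (1): spring ∈ Green.
From (3): spring ∉ Right.
Suppose yoke ∉ Green: no assignment then satisfies all the clues, so yoke ∈ Green.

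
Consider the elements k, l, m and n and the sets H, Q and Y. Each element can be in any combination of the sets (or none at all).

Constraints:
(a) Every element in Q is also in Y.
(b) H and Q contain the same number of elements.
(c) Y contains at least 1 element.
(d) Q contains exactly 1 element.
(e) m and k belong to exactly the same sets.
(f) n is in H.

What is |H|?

1

From (f): n ∈ H.
Suppose k ∈ H: no assignment then satisfies all the clues, so k ∉ H.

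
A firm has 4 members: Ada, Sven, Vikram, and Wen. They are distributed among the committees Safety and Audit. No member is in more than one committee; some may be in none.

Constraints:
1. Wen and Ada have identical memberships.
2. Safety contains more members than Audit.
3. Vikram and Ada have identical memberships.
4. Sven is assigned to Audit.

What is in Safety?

Safety = {Ada, Vikram, Wen}

From (4): Sven ∈ Audit.
Suppose Ada ∉ Safety: no assignment then satisfies all the clues, so Ada ∈ Safety.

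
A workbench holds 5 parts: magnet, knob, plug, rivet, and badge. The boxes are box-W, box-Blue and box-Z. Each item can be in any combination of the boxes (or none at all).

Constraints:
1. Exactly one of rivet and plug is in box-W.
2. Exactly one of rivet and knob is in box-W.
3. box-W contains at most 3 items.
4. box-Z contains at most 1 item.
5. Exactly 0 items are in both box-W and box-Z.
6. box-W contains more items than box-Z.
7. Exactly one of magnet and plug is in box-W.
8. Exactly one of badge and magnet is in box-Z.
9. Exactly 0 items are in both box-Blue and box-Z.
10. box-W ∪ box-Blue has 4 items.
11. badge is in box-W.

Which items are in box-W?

box-W = {badge, knob, plug}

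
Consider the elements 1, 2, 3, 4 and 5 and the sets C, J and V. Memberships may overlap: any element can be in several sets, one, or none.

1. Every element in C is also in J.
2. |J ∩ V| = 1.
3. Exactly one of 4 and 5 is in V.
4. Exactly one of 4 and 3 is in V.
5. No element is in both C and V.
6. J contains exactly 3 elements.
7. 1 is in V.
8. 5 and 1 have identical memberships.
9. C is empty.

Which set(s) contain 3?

From (7): 1 ∈ V.
(5) (disjoint): 1 ∉ C.
(8): 5 matches 1: 5 ∉ C.
(8): 5 matches 1: 5 ∈ V.
(9): C already has 0, so the rest are out.
(3) (exactly one): 4 ∉ V.
(4) (exactly one): 3 ∈ V.
Suppose 3 ∉ J: no assignment then satisfies all the clues, so 3 ∈ J.

3: J, V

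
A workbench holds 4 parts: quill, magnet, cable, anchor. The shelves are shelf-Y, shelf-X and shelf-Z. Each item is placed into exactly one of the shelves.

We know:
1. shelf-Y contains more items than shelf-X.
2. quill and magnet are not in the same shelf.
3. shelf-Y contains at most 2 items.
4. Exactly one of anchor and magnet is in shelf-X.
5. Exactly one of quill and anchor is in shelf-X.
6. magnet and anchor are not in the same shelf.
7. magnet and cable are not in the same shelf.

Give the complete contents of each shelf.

shelf-Y = {cable, quill}; shelf-X = {anchor}; shelf-Z = {magnet}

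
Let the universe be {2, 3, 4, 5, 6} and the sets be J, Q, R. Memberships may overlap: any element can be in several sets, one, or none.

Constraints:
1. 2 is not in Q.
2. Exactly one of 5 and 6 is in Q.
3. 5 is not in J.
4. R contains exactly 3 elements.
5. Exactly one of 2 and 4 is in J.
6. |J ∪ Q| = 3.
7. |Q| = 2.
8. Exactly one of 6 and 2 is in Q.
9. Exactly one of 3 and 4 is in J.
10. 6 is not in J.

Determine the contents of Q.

Q = {3, 6}

From (1): 2 ∉ Q.
From (3): 5 ∉ J.
From (10): 6 ∉ J.
(8) (exactly one): 6 ∈ Q.
(2) (exactly one): 5 ∉ Q.
Suppose 3 ∉ Q: no assignment then satisfies all the clues, so 3 ∈ Q.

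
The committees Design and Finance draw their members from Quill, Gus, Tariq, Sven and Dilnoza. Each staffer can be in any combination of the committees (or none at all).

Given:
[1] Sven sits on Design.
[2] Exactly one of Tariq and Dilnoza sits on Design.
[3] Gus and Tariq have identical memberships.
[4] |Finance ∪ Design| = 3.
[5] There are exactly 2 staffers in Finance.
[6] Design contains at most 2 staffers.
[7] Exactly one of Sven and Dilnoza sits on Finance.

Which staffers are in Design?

Design = {Dilnoza, Sven}

From (1): Sven ∈ Design.
Suppose Quill ∈ Design: no assignment then satisfies all the clues, so Quill ∉ Design.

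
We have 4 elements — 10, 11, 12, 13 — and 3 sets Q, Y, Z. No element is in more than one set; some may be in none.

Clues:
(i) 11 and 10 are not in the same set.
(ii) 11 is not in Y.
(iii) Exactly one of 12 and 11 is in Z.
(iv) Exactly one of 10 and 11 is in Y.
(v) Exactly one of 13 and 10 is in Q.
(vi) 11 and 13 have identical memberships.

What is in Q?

Q = {11, 13}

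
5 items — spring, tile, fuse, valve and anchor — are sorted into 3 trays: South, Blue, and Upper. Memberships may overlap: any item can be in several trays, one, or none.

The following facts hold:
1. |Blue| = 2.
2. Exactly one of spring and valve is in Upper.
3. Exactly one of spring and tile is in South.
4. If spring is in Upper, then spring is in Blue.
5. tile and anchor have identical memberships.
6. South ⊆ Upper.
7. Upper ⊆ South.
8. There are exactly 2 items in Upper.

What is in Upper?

Upper = {fuse, spring}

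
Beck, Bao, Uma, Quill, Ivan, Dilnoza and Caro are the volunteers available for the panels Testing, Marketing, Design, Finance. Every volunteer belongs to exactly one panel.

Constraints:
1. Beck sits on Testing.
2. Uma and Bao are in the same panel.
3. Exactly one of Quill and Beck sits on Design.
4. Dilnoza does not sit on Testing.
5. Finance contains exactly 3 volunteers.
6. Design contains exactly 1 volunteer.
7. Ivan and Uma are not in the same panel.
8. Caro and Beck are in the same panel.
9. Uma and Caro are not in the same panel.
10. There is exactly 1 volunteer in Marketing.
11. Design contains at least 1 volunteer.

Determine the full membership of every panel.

Testing = {Beck, Caro}; Marketing = {Ivan}; Design = {Quill}; Finance = {Bao, Dilnoza, Uma}

From (1): Beck ∈ Testing.
From (4): Dilnoza ∉ Testing.
(3) (exactly one): Quill ∈ Design.
(6): Design already has 1, so the rest are out.
(8): Caro matches Beck: Caro ∈ Testing.
(9): Uma ∉ Testing.
(2): Bao matches Uma: Bao ∉ Testing.
Suppose Bao ∈ Marketing: no assignment then satisfies all the clues, so Bao ∉ Marketing.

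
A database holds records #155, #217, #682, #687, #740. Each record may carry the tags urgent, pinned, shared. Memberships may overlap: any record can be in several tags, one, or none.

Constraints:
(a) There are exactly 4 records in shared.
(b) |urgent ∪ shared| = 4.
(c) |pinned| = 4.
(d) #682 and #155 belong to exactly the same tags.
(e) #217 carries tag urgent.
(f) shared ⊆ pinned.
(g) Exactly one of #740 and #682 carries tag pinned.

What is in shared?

shared = {#155, #217, #682, #687}

From (e): #217 ∈ urgent.
Suppose #155 ∉ shared: no assignment then satisfies all the clues, so #155 ∈ shared.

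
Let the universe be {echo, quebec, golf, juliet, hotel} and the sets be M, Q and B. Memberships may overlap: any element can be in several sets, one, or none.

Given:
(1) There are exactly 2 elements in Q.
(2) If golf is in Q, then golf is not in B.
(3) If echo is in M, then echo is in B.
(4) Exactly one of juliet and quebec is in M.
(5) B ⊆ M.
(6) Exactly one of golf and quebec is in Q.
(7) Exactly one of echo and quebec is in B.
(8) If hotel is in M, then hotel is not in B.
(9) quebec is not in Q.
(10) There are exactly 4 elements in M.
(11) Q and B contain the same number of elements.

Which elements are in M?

M = {echo, golf, hotel, juliet}

From (9): quebec ∉ Q.
(6) (exactly one): golf ∈ Q.
(2): golf ∉ B.
Suppose echo ∉ M: no assignment then satisfies all the clues, so echo ∈ M.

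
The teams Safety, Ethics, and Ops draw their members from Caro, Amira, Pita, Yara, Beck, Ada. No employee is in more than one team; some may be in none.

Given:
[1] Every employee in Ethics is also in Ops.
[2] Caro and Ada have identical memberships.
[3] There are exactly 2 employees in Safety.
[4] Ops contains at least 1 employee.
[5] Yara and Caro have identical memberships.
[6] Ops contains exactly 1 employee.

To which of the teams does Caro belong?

Caro: none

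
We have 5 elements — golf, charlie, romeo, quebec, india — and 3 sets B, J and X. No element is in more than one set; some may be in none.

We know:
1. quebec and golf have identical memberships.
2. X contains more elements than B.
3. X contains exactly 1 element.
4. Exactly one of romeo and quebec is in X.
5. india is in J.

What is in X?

From (5): india ∈ J.
Suppose golf ∈ X: no assignment then satisfies all the clues, so golf ∉ X.

X = {romeo}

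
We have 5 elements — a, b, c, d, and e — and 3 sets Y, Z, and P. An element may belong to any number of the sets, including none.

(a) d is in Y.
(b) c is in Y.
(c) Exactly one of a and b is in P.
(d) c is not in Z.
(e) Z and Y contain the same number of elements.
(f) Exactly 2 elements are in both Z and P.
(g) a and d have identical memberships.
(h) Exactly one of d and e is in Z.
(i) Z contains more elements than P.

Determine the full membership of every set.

Y = {a, c, d}; Z = {a, b, d}; P = {a, d}

From (a): d ∈ Y.
From (b): c ∈ Y.
From (d): c ∉ Z.
(g): a matches d: a ∈ Y.
Suppose a ∉ Z: no assignment then satisfies all the clues, so a ∈ Z.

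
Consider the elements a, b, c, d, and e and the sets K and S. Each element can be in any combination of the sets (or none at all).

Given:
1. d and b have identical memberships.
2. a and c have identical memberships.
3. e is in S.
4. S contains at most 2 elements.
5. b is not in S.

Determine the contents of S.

S = {e}

From (3): e ∈ S.
From (5): b ∉ S.
(1): d matches b: d ∉ S.
Suppose a ∈ S: no assignment then satisfies all the clues, so a ∉ S.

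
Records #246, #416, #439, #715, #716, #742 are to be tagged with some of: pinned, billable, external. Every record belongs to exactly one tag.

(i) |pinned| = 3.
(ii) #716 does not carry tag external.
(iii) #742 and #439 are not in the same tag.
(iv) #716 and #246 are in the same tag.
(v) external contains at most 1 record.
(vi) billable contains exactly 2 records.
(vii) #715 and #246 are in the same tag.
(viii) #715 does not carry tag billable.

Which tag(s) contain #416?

#416: billable

From (ii): #716 ∉ external.
From (viii): #715 ∉ billable.
(iv): #246 matches #716: #246 ∉ external.
(vii): #246 matches #715: #246 ∉ billable.
(vii): #715 matches #246: #715 ∉ external.
Only one tag left: #246 ∈ pinned.
Only one tag left: #715 ∈ pinned.
(iv): #716 matches #246: #716 ∈ pinned.
(i): pinned already has 3, so the rest are out.
Suppose #416 ∉ billable: no assignment then satisfies all the clues, so #416 ∈ billable.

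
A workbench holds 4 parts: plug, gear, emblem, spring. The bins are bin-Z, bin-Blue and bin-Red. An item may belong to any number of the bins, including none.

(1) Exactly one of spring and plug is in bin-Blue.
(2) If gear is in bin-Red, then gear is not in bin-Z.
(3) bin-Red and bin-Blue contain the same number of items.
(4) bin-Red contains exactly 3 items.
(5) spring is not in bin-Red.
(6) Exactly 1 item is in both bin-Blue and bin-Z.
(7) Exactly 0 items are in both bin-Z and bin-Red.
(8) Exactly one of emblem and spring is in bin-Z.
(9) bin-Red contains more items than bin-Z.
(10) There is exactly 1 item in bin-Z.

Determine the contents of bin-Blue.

From (5): spring ∉ bin-Red.
(4): only 3 candidates remain for bin-Red, so all are in.
(2): gear ∉ bin-Z.
Suppose plug ∈ bin-Blue: no assignment then satisfies all the clues, so plug ∉ bin-Blue.

bin-Blue = {emblem, gear, spring}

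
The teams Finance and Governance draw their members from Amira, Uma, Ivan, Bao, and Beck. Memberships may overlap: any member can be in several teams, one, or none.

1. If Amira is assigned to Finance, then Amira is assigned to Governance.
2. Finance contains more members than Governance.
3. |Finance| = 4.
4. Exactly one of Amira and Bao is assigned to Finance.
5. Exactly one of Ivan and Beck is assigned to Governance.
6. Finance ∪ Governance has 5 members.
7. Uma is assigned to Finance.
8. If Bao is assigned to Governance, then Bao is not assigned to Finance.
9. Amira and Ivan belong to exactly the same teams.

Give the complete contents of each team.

Finance = {Amira, Beck, Ivan, Uma}; Governance = {Amira, Bao, Ivan}

From (7): Uma ∈ Finance.
Suppose Amira ∉ Finance: no assignment then satisfies all the clues, so Amira ∈ Finance.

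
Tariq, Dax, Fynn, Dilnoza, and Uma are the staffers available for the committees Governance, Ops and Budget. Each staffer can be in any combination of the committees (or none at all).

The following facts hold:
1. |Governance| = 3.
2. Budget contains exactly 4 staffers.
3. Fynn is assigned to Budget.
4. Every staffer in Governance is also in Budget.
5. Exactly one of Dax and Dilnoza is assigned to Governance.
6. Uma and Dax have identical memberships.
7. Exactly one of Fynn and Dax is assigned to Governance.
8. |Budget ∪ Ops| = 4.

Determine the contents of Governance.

From (3): Fynn ∈ Budget.
Suppose Tariq ∉ Governance: no assignment then satisfies all the clues, so Tariq ∈ Governance.

Governance = {Dax, Tariq, Uma}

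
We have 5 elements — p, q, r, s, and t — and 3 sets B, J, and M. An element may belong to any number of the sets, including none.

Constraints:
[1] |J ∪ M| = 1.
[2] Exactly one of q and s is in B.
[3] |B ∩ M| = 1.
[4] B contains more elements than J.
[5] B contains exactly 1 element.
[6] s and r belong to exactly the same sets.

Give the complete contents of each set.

B = {q}; J = {}; M = {q}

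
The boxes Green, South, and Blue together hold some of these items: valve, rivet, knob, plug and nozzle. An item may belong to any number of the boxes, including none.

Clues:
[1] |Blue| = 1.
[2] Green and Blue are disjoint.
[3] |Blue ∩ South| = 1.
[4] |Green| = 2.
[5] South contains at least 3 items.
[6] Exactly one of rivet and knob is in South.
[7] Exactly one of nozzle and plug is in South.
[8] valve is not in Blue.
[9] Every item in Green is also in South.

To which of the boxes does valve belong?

From (8): valve ∉ Blue.
Suppose valve ∉ Green: no assignment then satisfies all the clues, so valve ∈ Green.

valve: Green, South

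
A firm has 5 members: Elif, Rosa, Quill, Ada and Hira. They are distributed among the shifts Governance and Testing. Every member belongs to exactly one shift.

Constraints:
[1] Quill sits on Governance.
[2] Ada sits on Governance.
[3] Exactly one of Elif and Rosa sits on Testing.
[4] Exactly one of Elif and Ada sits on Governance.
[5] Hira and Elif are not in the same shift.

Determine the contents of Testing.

From (1): Quill ∈ Governance.
From (2): Ada ∈ Governance.
(4) (exactly one): Elif ∉ Governance.
Only one shift left: Elif ∈ Testing.
(3) (exactly one): Rosa ∉ Testing.
(5): Hira ∉ Testing.
Only one shift left: Rosa ∈ Governance.
Only one shift left: Hira ∈ Governance.

Testing = {Elif}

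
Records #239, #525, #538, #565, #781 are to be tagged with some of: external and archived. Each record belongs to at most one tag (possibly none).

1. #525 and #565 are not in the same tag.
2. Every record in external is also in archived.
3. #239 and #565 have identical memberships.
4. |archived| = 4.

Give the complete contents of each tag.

external = {}; archived = {#239, #538, #565, #781}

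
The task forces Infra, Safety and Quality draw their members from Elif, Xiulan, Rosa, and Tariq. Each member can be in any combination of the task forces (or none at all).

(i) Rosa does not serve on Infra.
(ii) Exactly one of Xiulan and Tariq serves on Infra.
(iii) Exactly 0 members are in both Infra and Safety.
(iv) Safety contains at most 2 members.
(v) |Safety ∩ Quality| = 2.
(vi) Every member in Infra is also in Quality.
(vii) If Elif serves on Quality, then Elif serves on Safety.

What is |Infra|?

1

From (i): Rosa ∉ Infra.
Suppose Elif ∈ Infra: no assignment then satisfies all the clues, so Elif ∉ Infra.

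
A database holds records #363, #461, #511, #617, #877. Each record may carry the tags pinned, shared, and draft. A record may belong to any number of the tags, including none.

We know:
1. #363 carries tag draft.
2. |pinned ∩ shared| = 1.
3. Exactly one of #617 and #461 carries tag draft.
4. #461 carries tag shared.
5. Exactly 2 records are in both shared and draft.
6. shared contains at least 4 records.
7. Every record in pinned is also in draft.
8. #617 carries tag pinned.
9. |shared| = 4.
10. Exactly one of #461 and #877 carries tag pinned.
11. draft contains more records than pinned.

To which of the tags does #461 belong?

From (1): #363 ∈ draft.
From (4): #461 ∈ shared.
From (8): #617 ∈ pinned.
(7) with #617 ∈ pinned: #617 ∈ draft.
(3) (exactly one): #461 ∉ draft.
(7) contrapositive: #461 ∉ pinned.
(10) (exactly one): #877 ∈ pinned.
(7) with #877 ∈ pinned: #877 ∈ draft.

#461: shared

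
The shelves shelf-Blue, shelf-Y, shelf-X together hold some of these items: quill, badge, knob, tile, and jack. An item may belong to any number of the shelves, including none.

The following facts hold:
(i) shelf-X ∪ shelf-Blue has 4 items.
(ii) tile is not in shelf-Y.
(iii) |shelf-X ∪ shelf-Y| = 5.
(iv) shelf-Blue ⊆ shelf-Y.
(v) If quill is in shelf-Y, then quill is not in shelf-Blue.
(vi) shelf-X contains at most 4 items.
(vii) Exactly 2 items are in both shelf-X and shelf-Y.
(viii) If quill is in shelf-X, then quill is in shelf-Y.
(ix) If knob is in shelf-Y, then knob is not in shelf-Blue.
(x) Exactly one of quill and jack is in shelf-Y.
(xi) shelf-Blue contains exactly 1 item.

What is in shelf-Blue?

shelf-Blue = {badge}

From (ii): tile ∉ shelf-Y.
(iv) contrapositive: tile ∉ shelf-Blue.
Suppose quill ∈ shelf-Blue: no assignment then satisfies all the clues, so quill ∉ shelf-Blue.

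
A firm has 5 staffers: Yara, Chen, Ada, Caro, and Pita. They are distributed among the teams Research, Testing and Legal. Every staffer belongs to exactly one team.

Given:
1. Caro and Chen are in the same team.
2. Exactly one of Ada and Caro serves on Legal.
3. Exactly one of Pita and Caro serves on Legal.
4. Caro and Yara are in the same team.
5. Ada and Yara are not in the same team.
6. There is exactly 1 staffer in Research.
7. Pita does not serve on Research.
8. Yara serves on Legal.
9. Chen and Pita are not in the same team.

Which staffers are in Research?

Research = {Ada}

From (7): Pita ∉ Research.
From (8): Yara ∈ Legal.
(4): Caro matches Yara: Caro ∉ Research.
(4): Caro matches Yara: Caro ∉ Testing.
(4): Caro matches Yara: Caro ∈ Legal.
(5): Ada ∉ Legal.
(1): Chen matches Caro: Chen ∉ Research.
(1): Chen matches Caro: Chen ∉ Testing.
(1): Chen matches Caro: Chen ∈ Legal.
(3) (exactly one): Pita ∉ Legal.
(6): only 1 candidates remain for Research, so all are in.
Only one team left: Pita ∈ Testing.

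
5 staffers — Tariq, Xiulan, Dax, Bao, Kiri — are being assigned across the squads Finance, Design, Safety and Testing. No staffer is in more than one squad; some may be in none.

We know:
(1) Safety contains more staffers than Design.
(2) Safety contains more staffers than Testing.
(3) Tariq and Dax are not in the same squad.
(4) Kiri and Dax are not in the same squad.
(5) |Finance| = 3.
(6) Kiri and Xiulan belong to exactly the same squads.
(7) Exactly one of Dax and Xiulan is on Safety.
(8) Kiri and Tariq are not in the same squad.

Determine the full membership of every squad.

Finance = {Bao, Kiri, Xiulan}; Design = {}; Safety = {Dax}; Testing = {}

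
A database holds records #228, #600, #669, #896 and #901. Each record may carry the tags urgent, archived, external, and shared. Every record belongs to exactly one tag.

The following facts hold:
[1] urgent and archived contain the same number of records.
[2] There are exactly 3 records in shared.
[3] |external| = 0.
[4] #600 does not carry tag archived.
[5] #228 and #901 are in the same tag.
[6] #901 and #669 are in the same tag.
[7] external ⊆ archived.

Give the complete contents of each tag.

urgent = {#600}; archived = {#896}; external = {}; shared = {#228, #669, #901}

From (4): #600 ∉ archived.
(3): external already has 0, so the rest are out.
Suppose #228 ∈ urgent: no assignment then satisfies all the clues, so #228 ∉ urgent.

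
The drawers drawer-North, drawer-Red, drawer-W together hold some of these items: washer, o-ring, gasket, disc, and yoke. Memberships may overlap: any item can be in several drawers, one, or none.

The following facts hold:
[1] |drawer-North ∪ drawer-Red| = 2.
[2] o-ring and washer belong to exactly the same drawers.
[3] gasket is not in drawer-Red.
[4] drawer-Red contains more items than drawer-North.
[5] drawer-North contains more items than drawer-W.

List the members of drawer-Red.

drawer-Red = {disc, yoke}

From (3): gasket ∉ drawer-Red.
Suppose washer ∈ drawer-Red: no assignment then satisfies all the clues, so washer ∉ drawer-Red.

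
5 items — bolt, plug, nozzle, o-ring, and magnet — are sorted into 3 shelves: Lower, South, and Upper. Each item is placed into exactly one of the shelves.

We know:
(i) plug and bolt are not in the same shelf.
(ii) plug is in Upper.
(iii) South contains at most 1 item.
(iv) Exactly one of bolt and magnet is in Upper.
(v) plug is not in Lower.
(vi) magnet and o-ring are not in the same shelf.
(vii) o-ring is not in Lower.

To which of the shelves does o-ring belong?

o-ring: South

From (ii): plug ∈ Upper.
From (vii): o-ring ∉ Lower.
(i): bolt ∉ Upper.
(iv) (exactly one): magnet ∈ Upper.
(vi): o-ring ∉ Upper.
Only one shelf left: o-ring ∈ South.
(iii): South already has 1, so the rest are out.
Only one shelf left: bolt ∈ Lower.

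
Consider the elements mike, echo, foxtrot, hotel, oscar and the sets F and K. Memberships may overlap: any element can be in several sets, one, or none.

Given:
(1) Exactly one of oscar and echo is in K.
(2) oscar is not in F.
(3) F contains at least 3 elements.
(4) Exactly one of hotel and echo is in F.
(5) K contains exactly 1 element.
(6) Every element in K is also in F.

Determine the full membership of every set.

F = {echo, foxtrot, mike}; K = {echo}

From (2): oscar ∉ F.
(6) contrapositive: oscar ∉ K.
(1) (exactly one): echo ∈ K.
(5): K already has 1, so the rest are out.
(6) with echo ∈ K: echo ∈ F.
(4) (exactly one): hotel ∉ F.
(3): only 3 candidates remain for F, so all are in.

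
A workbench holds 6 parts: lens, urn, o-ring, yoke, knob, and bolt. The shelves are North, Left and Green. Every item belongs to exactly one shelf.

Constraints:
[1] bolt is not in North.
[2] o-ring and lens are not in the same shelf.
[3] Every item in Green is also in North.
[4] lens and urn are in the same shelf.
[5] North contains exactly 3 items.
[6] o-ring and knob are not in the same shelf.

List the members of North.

North = {knob, lens, urn}

From (1): bolt ∉ North.
(3) contrapositive: bolt ∉ Green.
Only one shelf left: bolt ∈ Left.
Suppose lens ∉ North: no assignment then satisfies all the clues, so lens ∈ North.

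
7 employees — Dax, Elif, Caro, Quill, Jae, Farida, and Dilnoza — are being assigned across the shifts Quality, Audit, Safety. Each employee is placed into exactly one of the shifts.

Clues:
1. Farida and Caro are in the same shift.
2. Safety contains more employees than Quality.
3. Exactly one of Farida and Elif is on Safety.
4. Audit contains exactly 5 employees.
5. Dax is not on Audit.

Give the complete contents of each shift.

Quality = {}; Audit = {Caro, Dilnoza, Farida, Jae, Quill}; Safety = {Dax, Elif}

From (5): Dax ∉ Audit.
Suppose Dax ∈ Quality: no assignment then satisfies all the clues, so Dax ∉ Quality.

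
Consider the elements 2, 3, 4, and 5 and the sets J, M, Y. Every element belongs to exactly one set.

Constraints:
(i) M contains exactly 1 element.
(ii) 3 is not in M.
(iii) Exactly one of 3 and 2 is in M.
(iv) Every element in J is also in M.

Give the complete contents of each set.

J = {}; M = {2}; Y = {3, 4, 5}

From (ii): 3 ∉ M.
(iii) (exactly one): 2 ∈ M.
(iv) contrapositive: 3 ∉ J.
Only one set left: 3 ∈ Y.
(i): M already has 1, so the rest are out.
(iv) contrapositive: 4 ∉ J.
(iv) contrapositive: 5 ∉ J.
Only one set left: 4 ∈ Y.
Only one set left: 5 ∈ Y.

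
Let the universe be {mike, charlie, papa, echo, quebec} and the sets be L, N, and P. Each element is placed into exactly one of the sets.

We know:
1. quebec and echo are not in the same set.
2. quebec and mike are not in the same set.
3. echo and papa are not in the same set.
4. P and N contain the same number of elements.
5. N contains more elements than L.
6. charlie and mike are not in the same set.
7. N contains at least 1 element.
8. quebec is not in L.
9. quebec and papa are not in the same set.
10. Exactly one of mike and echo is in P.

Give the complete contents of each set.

L = {echo}; N = {charlie, quebec}; P = {mike, papa}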